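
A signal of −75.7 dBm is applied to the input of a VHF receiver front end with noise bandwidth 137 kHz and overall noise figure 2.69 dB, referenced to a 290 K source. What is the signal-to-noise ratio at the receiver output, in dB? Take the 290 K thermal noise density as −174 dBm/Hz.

44.2 dB

Noise floor: N = −174 + 10 log₁₀(B) + NF
10 log₁₀(1.37×10⁵) = 51.37 dB
N = −174 + 51.37 + 2.69 = −119.94 dBm
SNR = P_sig − N = −75.7 − (−119.94) = 44.24 dB → 44.2 dB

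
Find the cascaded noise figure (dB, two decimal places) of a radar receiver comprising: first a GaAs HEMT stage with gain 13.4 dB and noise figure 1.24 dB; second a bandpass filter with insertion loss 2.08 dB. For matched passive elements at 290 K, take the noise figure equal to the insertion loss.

1.33 dB

Convert to linear (a loss of L dB is a gain of −L dB): F_i = 10^(NF_i/10), G_i = 10^(G_i,dB/10)
  Stage 1: F_1 = 10^(1.24/10) = 1.330, G_1 = 10^(13.4/10) = 21.88
  Stage 2: F_2 = 10^(2.08/10) = 1.614, G_2 = 10^(−2.08/10) = 0.6194
Friis cascade:
  F = 1.330 + (1.614 − 1)/21.88 = 1.359
NF = 10 log₁₀(1.359) = 1.33 dB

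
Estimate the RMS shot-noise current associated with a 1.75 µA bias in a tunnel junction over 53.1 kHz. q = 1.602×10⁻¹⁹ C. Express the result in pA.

173 pA

I_n = √(2qI·B)
2qI·B = 2 × 1.602×10⁻¹⁹ × 1.75×10⁻⁶ × 5.31×10⁴ = 2.98×10⁻²⁰ A²
I_n = √(2.98×10⁻²⁰) = 1.73×10⁻¹⁰ A = 173 pA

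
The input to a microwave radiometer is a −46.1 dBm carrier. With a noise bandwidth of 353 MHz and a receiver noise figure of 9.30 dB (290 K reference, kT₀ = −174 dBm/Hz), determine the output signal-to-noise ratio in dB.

Noise floor: N = −174 + 10 log₁₀(B) + NF
10 log₁₀(3.53×10⁸) = 85.48 dB
N = −174 + 85.48 + 9.30 = −79.22 dBm
SNR = P_sig − N = −46.1 − (−79.22) = 33.12 dB → 33.1 dB

33.1 dB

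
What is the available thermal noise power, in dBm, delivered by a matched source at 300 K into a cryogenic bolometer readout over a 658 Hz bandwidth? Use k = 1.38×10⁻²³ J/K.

−145.6 dBm

P_n = kTB = 1.38×10⁻²³ × 300 × 6.58×10² = 2.72×10⁻¹⁸ W
In dBm: 10 log₁₀(2.72×10⁻¹⁸ / 10⁻³) = −145.6 dBm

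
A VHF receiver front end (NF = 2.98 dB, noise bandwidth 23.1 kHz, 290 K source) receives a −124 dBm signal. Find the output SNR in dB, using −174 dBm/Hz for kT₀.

Noise floor: N = −174 + 10 log₁₀(B) + NF
10 log₁₀(2.31×10⁴) = 43.64 dB
N = −174 + 43.64 + 2.98 = −127.38 dBm
SNR = P_sig − N = −124 − (−127.38) = 3.38 dB → 3.4 dB

3.4 dB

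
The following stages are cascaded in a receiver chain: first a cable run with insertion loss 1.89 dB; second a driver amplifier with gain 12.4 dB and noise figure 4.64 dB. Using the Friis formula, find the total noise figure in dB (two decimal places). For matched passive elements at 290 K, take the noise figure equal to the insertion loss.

6.53 dB

Convert to linear (a loss of L dB is a gain of −L dB): F_i = 10^(NF_i/10), G_i = 10^(G_i,dB/10)
  Stage 1: F_1 = 10^(1.89/10) = 1.545, G_1 = 10^(−1.89/10) = 0.6471
  Stage 2: F_2 = 10^(4.64/10) = 2.911, G_2 = 10^(12.4/10) = 17.38
Friis cascade:
  F = 1.545 + (2.911 − 1)/0.6471 = 4.498
NF = 10 log₁₀(4.498) = 6.53 dB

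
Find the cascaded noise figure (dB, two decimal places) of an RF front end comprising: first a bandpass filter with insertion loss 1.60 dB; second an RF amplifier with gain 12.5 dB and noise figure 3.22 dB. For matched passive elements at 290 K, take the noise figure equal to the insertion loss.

4.82 dB

Convert to linear (a loss of L dB is a gain of −L dB): F_i = 10^(NF_i/10), G_i = 10^(G_i,dB/10)
  Stage 1: F_1 = 10^(1.60/10) = 1.445, G_1 = 10^(−1.60/10) = 0.6918
  Stage 2: F_2 = 10^(3.22/10) = 2.099, G_2 = 10^(12.5/10) = 17.78
Friis cascade:
  F = 1.445 + (2.099 − 1)/0.6918 = 3.034
NF = 10 log₁₀(3.034) = 4.82 dB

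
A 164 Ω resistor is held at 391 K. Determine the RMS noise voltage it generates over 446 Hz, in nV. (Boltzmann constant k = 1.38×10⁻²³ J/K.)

39.7 nV

V_n = √(4kTRB)
4kTRB = 4 × 1.38×10⁻²³ × 391 × 1.64×10² × 4.46×10² = 1.58×10⁻¹⁵ V²
V_n = √(1.58×10⁻¹⁵) = 3.97×10⁻⁸ V = 39.7 nV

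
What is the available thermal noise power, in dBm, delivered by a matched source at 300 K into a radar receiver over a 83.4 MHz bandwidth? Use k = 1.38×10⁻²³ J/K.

P_n = kTB = 1.38×10⁻²³ × 300 × 8.34×10⁷ = 3.45×10⁻¹³ W
In dBm: 10 log₁₀(3.45×10⁻¹³ / 10⁻³) = −94.6 dBm

−94.6 dBm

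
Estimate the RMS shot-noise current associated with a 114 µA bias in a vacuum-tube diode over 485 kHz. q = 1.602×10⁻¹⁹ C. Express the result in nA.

I_n = √(2qI·B)
2qI·B = 2 × 1.602×10⁻¹⁹ × 1.14×10⁻⁴ × 4.85×10⁵ = 1.77×10⁻¹⁷ A²
I_n = √(1.77×10⁻¹⁷) = 4.21×10⁻⁹ A = 4.21 nA

4.21 nA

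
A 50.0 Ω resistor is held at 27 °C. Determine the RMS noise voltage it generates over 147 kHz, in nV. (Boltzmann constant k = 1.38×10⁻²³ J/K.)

T = 27 °C + 273.15 = 300.15 K
V_n = √(4kTRB)
4kTRB = 4 × 1.38×10⁻²³ × 300.15 × 5.00×10¹ × 1.47×10⁵ = 1.22×10⁻¹³ V²
V_n = √(1.22×10⁻¹³) = 3.49×10⁻⁷ V = 349 nV

349 nV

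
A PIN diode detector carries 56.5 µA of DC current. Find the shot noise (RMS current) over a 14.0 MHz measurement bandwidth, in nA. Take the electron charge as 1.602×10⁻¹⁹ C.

I_n = √(2qI·B)
2qI·B = 2 × 1.602×10⁻¹⁹ × 5.65×10⁻⁵ × 1.40×10⁷ = 2.53×10⁻¹⁶ A²
I_n = √(2.53×10⁻¹⁶) = 1.59×10⁻⁸ A = 15.9 nA

15.9 nA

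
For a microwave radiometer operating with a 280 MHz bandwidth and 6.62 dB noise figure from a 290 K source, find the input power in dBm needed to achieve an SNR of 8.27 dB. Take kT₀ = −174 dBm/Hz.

−74.6 dBm

Sensitivity = −174 + 10 log₁₀(B) + NF + SNR_min
= −174 + 84.47 + 6.62 + 8.27
= −74.64 dBm → −74.6 dBm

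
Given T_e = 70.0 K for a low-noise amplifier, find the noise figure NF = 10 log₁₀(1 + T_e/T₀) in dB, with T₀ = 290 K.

F = 1 + T_e/T₀ = 1 + 70.0/290 = 1.24138
NF = 10 log₁₀(1.24138) = 0.939 dB

0.939 dB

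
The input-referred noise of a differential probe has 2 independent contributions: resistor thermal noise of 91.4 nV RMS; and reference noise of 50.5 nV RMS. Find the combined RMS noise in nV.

104 nV

Uncorrelated sources add in power (mean-square): V_tot = √(ΣV_i²)
V_tot = √[(9.14×10⁻⁸)² + (5.05×10⁻⁸)²] = 1.04×10⁻⁷ V = 104 nV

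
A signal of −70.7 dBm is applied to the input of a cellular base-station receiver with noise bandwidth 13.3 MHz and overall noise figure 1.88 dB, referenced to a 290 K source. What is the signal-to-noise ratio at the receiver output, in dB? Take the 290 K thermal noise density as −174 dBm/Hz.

Noise floor: N = −174 + 10 log₁₀(B) + NF
10 log₁₀(1.33×10⁷) = 71.24 dB
N = −174 + 71.24 + 1.88 = −100.88 dBm
SNR = P_sig − N = −70.7 − (−100.88) = 30.18 dB → 30.2 dB

30.2 dB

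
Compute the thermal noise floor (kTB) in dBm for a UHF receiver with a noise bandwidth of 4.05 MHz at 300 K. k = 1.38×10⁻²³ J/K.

−107.8 dBm

P_n = kTB = 1.38×10⁻²³ × 300 × 4.05×10⁶ = 1.68×10⁻¹⁴ W
In dBm: 10 log₁₀(1.68×10⁻¹⁴ / 10⁻³) = −107.8 dBm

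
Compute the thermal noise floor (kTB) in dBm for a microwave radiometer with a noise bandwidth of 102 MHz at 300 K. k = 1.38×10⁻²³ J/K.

−93.7 dBm

P_n = kTB = 1.38×10⁻²³ × 300 × 1.02×10⁸ = 4.22×10⁻¹³ W
In dBm: 10 log₁₀(4.22×10⁻¹³ / 10⁻³) = −93.7 dBm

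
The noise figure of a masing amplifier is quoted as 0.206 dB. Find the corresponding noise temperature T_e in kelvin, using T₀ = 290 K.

F = 10^(0.206/10) = 1.04858
T_e = (F − 1)·T₀ = (1.04858 − 1) × 290 = 14.1 K

14.1 K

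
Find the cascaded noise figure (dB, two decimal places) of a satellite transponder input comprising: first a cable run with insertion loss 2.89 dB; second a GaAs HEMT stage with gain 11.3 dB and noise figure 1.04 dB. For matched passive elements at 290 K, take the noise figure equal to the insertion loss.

3.93 dB

Convert to linear (a loss of L dB is a gain of −L dB): F_i = 10^(NF_i/10), G_i = 10^(G_i,dB/10)
  Stage 1: F_1 = 10^(2.89/10) = 1.945, G_1 = 10^(−2.89/10) = 0.5140
  Stage 2: F_2 = 10^(1.04/10) = 1.271, G_2 = 10^(11.3/10) = 13.49
Friis cascade:
  F = 1.945 + (1.271 − 1)/0.5140 = 2.472
NF = 10 log₁₀(2.472) = 3.93 dB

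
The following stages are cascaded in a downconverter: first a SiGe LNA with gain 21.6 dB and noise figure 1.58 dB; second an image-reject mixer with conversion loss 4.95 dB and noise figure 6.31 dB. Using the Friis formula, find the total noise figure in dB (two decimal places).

1.65 dB

Convert to linear (a loss of L dB is a gain of −L dB): F_i = 10^(NF_i/10), G_i = 10^(G_i,dB/10)
  Stage 1: F_1 = 10^(1.58/10) = 1.439, G_1 = 10^(21.6/10) = 144.5
  Stage 2: F_2 = 10^(6.31/10) = 4.276, G_2 = 10^(−4.95/10) = 0.3199
Friis cascade:
  F = 1.439 + (4.276 − 1)/144.5 = 1.461
NF = 10 log₁₀(1.461) = 1.65 dB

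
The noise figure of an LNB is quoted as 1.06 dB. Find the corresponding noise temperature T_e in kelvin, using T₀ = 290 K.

F = 10^(1.06/10) = 1.27644
T_e = (F − 1)·T₀ = (1.27644 − 1) × 290 = 80.2 K

80.2 K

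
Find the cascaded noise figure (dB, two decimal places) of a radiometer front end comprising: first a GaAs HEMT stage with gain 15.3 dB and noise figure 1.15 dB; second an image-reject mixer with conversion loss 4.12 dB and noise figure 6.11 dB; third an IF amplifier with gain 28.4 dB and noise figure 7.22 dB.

2.35 dB

Convert to linear (a loss of L dB is a gain of −L dB): F_i = 10^(NF_i/10), G_i = 10^(G_i,dB/10)
  Stage 1: F_1 = 10^(1.15/10) = 1.303, G_1 = 10^(15.3/10) = 33.88
  Stage 2: F_2 = 10^(6.11/10) = 4.083, G_2 = 10^(−4.12/10) = 0.3873
  Stage 3: F_3 = 10^(7.22/10) = 5.272, G_3 = 10^(28.4/10) = 691.8
Friis cascade:
  F = 1.303 + (4.083 − 1)/33.88 + (5.272 − 1)/13.12 = 1.720
NF = 10 log₁₀(1.720) = 2.35 dB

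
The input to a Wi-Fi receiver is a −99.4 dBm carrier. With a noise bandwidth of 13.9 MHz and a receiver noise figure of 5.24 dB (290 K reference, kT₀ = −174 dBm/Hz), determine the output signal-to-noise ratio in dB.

Noise floor: N = −174 + 10 log₁₀(B) + NF
10 log₁₀(1.39×10⁷) = 71.43 dB
N = −174 + 71.43 + 5.24 = −97.33 dBm
SNR = P_sig − N = −99.4 − (−97.33) = −2.07 dB → −2.1 dB

−2.1 dB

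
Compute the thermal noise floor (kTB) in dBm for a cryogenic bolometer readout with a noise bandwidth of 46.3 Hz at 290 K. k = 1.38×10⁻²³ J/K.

−157.3 dBm

P_n = kTB = 1.38×10⁻²³ × 290 × 4.63×10¹ = 1.85×10⁻¹⁹ W
In dBm: 10 log₁₀(1.85×10⁻¹⁹ / 10⁻³) = −157.3 dBm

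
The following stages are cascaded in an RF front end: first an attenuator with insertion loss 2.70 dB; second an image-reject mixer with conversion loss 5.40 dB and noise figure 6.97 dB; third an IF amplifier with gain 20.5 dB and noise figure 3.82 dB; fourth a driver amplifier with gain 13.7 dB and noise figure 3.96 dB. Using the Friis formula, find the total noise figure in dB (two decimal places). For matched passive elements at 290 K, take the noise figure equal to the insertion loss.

Convert to linear (a loss of L dB is a gain of −L dB): F_i = 10^(NF_i/10), G_i = 10^(G_i,dB/10)
  Stage 1: F_1 = 10^(2.70/10) = 1.862, G_1 = 10^(−2.70/10) = 0.5370
  Stage 2: F_2 = 10^(6.97/10) = 4.977, G_2 = 10^(−5.40/10) = 0.2884
  Stage 3: F_3 = 10^(3.82/10) = 2.410, G_3 = 10^(20.5/10) = 112.2
  Stage 4: F_4 = 10^(3.96/10) = 2.489, G_4 = 10^(13.7/10) = 23.44
Friis cascade:
  F = 1.862 + (4.977 − 1)/0.5370 + (2.410 − 1)/0.1549 + (2.489 − 1)/17.38 = 18.46
NF = 10 log₁₀(18.46) = 12.66 dB

12.66 dB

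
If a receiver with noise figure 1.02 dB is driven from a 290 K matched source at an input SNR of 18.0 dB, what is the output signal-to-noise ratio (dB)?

By definition F = SNR_in/SNR_out, so in dB: SNR_out = SNR_in − NF
SNR_out = 18.0 − 1.02 = 16.98 dB

16.98 dB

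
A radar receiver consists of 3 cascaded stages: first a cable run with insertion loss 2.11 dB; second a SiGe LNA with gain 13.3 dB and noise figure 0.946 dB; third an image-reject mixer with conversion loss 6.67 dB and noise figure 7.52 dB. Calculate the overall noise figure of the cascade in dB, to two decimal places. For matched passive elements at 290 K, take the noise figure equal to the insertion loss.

3.76 dB

Convert to linear (a loss of L dB is a gain of −L dB): F_i = 10^(NF_i/10), G_i = 10^(G_i,dB/10)
  Stage 1: F_1 = 10^(2.11/10) = 1.626, G_1 = 10^(−2.11/10) = 0.6152
  Stage 2: F_2 = 10^(0.946/10) = 1.243, G_2 = 10^(13.3/10) = 21.38
  Stage 3: F_3 = 10^(7.52/10) = 5.649, G_3 = 10^(−6.67/10) = 0.2153
Friis cascade:
  F = 1.626 + (1.243 − 1)/0.6152 + (5.649 − 1)/13.15 = 2.375
NF = 10 log₁₀(2.375) = 3.76 dB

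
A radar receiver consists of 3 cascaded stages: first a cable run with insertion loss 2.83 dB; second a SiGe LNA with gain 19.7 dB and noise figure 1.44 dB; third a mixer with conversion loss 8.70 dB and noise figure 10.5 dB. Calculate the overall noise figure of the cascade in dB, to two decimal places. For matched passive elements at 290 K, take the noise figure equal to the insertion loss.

4.60 dB

Convert to linear (a loss of L dB is a gain of −L dB): F_i = 10^(NF_i/10), G_i = 10^(G_i,dB/10)
  Stage 1: F_1 = 10^(2.83/10) = 1.919, G_1 = 10^(−2.83/10) = 0.5212
  Stage 2: F_2 = 10^(1.44/10) = 1.393, G_2 = 10^(19.7/10) = 93.33
  Stage 3: F_3 = 10^(10.5/10) = 11.22, G_3 = 10^(−8.70/10) = 0.1349
Friis cascade:
  F = 1.919 + (1.393 − 1)/0.5212 + (11.22 − 1)/48.64 = 2.883
NF = 10 log₁₀(2.883) = 4.60 dB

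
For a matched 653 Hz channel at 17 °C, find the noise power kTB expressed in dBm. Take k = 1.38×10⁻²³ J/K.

−145.8 dBm

T = 17 °C + 273.15 = 290.15 K
P_n = kTB = 1.38×10⁻²³ × 290.15 × 6.53×10² = 2.61×10⁻¹⁸ W
In dBm: 10 log₁₀(2.61×10⁻¹⁸ / 10⁻³) = −145.8 dBm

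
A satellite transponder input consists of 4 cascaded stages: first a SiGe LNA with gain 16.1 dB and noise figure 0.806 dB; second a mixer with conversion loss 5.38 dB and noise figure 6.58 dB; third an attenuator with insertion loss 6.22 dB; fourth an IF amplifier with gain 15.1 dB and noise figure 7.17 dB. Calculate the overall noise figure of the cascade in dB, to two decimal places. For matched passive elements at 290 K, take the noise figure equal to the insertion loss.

Convert to linear (a loss of L dB is a gain of −L dB): F_i = 10^(NF_i/10), G_i = 10^(G_i,dB/10)
  Stage 1: F_1 = 10^(0.806/10) = 1.204, G_1 = 10^(16.1/10) = 40.74
  Stage 2: F_2 = 10^(6.58/10) = 4.550, G_2 = 10^(−5.38/10) = 0.2897
  Stage 3: F_3 = 10^(6.22/10) = 4.188, G_3 = 10^(−6.22/10) = 0.2388
  Stage 4: F_4 = 10^(7.17/10) = 5.212, G_4 = 10^(15.1/10) = 32.36
Friis cascade:
  F = 1.204 + (4.550 − 1)/40.74 + (4.188 − 1)/11.80 + (5.212 − 1)/2.818 = 3.056
NF = 10 log₁₀(3.056) = 4.85 dB

4.85 dB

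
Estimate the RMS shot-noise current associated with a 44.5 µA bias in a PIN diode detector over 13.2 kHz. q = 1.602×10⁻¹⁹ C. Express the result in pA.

I_n = √(2qI·B)
2qI·B = 2 × 1.602×10⁻¹⁹ × 4.45×10⁻⁵ × 1.32×10⁴ = 1.88×10⁻¹⁹ A²
I_n = √(1.88×10⁻¹⁹) = 4.34×10⁻¹⁰ A = 434 pA

434 pA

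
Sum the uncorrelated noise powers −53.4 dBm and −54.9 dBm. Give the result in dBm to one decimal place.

Convert to linear, add, convert back:
P₁ = 4.57×10⁻⁹ W, P₂ = 3.24×10⁻⁹ W
P_tot = 7.81×10⁻⁹ W → 10 log₁₀(P_tot / 10⁻³) = −51.1 dBm

−51.1 dBm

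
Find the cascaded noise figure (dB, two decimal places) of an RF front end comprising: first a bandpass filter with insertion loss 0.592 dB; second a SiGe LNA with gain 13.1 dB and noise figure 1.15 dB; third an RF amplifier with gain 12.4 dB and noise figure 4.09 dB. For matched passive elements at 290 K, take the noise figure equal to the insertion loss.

1.99 dB

Convert to linear (a loss of L dB is a gain of −L dB): F_i = 10^(NF_i/10), G_i = 10^(G_i,dB/10)
  Stage 1: F_1 = 10^(0.592/10) = 1.146, G_1 = 10^(−0.592/10) = 0.8726
  Stage 2: F_2 = 10^(1.15/10) = 1.303, G_2 = 10^(13.1/10) = 20.42
  Stage 3: F_3 = 10^(4.09/10) = 2.564, G_3 = 10^(12.4/10) = 17.38
Friis cascade:
  F = 1.146 + (1.303 − 1)/0.8726 + (2.564 − 1)/17.82 = 1.581
NF = 10 log₁₀(1.581) = 1.99 dB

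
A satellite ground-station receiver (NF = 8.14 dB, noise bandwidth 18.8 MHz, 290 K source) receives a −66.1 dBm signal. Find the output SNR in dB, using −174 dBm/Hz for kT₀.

Noise floor: N = −174 + 10 log₁₀(B) + NF
10 log₁₀(1.88×10⁷) = 72.74 dB
N = −174 + 72.74 + 8.14 = −93.12 dBm
SNR = P_sig − N = −66.1 − (−93.12) = 27.02 dB → 27.0 dB

27.0 dB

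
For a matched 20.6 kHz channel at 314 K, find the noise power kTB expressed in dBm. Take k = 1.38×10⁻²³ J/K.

P_n = kTB = 1.38×10⁻²³ × 314 × 2.06×10⁴ = 8.93×10⁻¹⁷ W
In dBm: 10 log₁₀(8.93×10⁻¹⁷ / 10⁻³) = −130.5 dBm

−130.5 dBm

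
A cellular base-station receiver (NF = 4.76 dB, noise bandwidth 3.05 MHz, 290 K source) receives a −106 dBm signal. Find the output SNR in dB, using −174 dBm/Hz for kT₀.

−1.6 dB

Noise floor: N = −174 + 10 log₁₀(B) + NF
10 log₁₀(3.05×10⁶) = 64.84 dB
N = −174 + 64.84 + 4.76 = −104.40 dBm
SNR = P_sig − N = −106 − (−104.40) = −1.60 dB → −1.6 dB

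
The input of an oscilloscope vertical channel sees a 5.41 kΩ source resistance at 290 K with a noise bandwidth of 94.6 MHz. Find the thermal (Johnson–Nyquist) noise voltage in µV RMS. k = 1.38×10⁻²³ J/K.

V_n = √(4kTRB)
4kTRB = 4 × 1.38×10⁻²³ × 290 × 5.41×10³ × 9.46×10⁷ = 8.19×10⁻⁹ V²
V_n = √(8.19×10⁻⁹) = 9.05×10⁻⁵ V = 90.5 µV

90.5 µV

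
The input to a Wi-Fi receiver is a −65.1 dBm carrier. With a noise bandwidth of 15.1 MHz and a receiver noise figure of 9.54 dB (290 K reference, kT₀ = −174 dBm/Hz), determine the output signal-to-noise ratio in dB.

Noise floor: N = −174 + 10 log₁₀(B) + NF
10 log₁₀(1.51×10⁷) = 71.79 dB
N = −174 + 71.79 + 9.54 = −92.67 dBm
SNR = P_sig − N = −65.1 − (−92.67) = 27.57 dB → 27.6 dB

27.6 dB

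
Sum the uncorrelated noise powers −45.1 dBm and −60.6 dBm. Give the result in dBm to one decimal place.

Convert to linear, add, convert back:
P₁ = 3.09×10⁻⁸ W, P₂ = 8.71×10⁻¹⁰ W
P_tot = 3.18×10⁻⁸ W → 10 log₁₀(P_tot / 10⁻³) = −45.0 dBm

−45.0 dBm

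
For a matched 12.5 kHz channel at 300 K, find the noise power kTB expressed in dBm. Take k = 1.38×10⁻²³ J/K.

P_n = kTB = 1.38×10⁻²³ × 300 × 1.25×10⁴ = 5.17×10⁻¹⁷ W
In dBm: 10 log₁₀(5.17×10⁻¹⁷ / 10⁻³) = −132.9 dBm

−132.9 dBm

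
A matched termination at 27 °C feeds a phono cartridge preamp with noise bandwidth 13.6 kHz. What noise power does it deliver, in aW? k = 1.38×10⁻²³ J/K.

56.3 aW

T = 27 °C + 273.15 = 300.15 K
P_n = kTB = 1.38×10⁻²³ × 300.15 × 1.36×10⁴ = 5.63×10⁻¹⁷ W = 56.3 aW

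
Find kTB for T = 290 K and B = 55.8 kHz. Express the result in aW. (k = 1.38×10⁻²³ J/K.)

P_n = kTB = 1.38×10⁻²³ × 290 × 5.58×10⁴ = 2.23×10⁻¹⁶ W = 223 aW

223 aW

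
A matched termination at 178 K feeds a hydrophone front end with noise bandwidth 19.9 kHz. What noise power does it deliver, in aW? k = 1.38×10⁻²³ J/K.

P_n = kTB = 1.38×10⁻²³ × 178 × 1.99×10⁴ = 4.89×10⁻¹⁷ W = 48.9 aW

48.9 aW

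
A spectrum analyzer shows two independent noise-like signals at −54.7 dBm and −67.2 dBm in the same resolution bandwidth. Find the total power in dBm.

−54.5 dBm

Convert to linear, add, convert back:
P₁ = 3.39×10⁻⁹ W, P₂ = 1.91×10⁻¹⁰ W
P_tot = 3.58×10⁻⁹ W → 10 log₁₀(P_tot / 10⁻³) = −54.5 dBm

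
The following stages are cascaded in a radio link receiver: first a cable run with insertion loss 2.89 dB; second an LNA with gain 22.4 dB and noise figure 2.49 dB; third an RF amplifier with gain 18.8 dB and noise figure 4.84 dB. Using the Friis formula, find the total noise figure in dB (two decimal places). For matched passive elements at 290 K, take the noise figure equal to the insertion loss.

5.41 dB

Convert to linear (a loss of L dB is a gain of −L dB): F_i = 10^(NF_i/10), G_i = 10^(G_i,dB/10)
  Stage 1: F_1 = 10^(2.89/10) = 1.945, G_1 = 10^(−2.89/10) = 0.5140
  Stage 2: F_2 = 10^(2.49/10) = 1.774, G_2 = 10^(22.4/10) = 173.8
  Stage 3: F_3 = 10^(4.84/10) = 3.048, G_3 = 10^(18.8/10) = 75.86
Friis cascade:
  F = 1.945 + (1.774 − 1)/0.5140 + (3.048 − 1)/89.33 = 3.474
NF = 10 log₁₀(3.474) = 5.41 dB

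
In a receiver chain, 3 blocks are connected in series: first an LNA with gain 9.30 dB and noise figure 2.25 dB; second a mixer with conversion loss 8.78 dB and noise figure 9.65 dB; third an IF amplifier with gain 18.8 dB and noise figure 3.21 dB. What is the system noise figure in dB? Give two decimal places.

5.58 dB

Convert to linear (a loss of L dB is a gain of −L dB): F_i = 10^(NF_i/10), G_i = 10^(G_i,dB/10)
  Stage 1: F_1 = 10^(2.25/10) = 1.679, G_1 = 10^(9.30/10) = 8.511
  Stage 2: F_2 = 10^(9.65/10) = 9.226, G_2 = 10^(−8.78/10) = 0.1324
  Stage 3: F_3 = 10^(3.21/10) = 2.094, G_3 = 10^(18.8/10) = 75.86
Friis cascade:
  F = 1.679 + (9.226 − 1)/8.511 + (2.094 − 1)/1.127 = 3.616
NF = 10 log₁₀(3.616) = 5.58 dB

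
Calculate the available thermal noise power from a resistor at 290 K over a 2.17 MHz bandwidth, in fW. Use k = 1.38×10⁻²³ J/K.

P_n = kTB = 1.38×10⁻²³ × 290 × 2.17×10⁶ = 8.68×10⁻¹⁵ W = 8.68 fW

8.68 fW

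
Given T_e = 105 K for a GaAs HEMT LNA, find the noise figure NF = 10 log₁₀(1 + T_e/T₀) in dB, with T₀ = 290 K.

F = 1 + T_e/T₀ = 1 + 105/290 = 1.36207
NF = 10 log₁₀(1.36207) = 1.34 dB

1.34 dB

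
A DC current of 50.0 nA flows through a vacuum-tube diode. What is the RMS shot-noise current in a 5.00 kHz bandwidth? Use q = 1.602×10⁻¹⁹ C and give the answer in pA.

8.95 pA

I_n = √(2qI·B)
2qI·B = 2 × 1.602×10⁻¹⁹ × 5.00×10⁻⁸ × 5.00×10³ = 8.01×10⁻²³ A²
I_n = √(8.01×10⁻²³) = 8.95×10⁻¹² A = 8.95 pA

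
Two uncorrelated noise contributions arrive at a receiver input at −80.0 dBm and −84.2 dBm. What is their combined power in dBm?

Convert to linear, add, convert back:
P₁ = 1.00×10⁻¹¹ W, P₂ = 3.80×10⁻¹² W
P_tot = 1.38×10⁻¹¹ W → 10 log₁₀(P_tot / 10⁻³) = −78.6 dBm

−78.6 dBm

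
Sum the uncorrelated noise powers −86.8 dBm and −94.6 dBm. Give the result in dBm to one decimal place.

−86.1 dBm

Convert to linear, add, convert back:
P₁ = 2.09×10⁻¹² W, P₂ = 3.47×10⁻¹³ W
P_tot = 2.44×10⁻¹² W → 10 log₁₀(P_tot / 10⁻³) = −86.1 dBm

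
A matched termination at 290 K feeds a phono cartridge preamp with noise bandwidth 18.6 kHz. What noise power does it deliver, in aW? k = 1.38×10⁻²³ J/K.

P_n = kTB = 1.38×10⁻²³ × 290 × 1.86×10⁴ = 7.44×10⁻¹⁷ W = 74.4 aW

74.4 aW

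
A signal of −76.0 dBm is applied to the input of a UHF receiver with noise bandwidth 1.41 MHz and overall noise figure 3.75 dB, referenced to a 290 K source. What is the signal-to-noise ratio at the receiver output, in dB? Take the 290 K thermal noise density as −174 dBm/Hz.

32.8 dB

Noise floor: N = −174 + 10 log₁₀(B) + NF
10 log₁₀(1.41×10⁶) = 61.49 dB
N = −174 + 61.49 + 3.75 = −108.76 dBm
SNR = P_sig − N = −76.0 − (−108.76) = 32.76 dB → 32.8 dB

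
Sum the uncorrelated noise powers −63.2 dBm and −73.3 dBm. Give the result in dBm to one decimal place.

−62.8 dBm

Convert to linear, add, convert back:
P₁ = 4.79×10⁻¹⁰ W, P₂ = 4.68×10⁻¹¹ W
P_tot = 5.25×10⁻¹⁰ W → 10 log₁₀(P_tot / 10⁻³) = −62.8 dBm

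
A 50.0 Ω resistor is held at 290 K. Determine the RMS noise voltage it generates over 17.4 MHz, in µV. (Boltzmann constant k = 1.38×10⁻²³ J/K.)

V_n = √(4kTRB)
4kTRB = 4 × 1.38×10⁻²³ × 290 × 5.00×10¹ × 1.74×10⁷ = 1.39×10⁻¹¹ V²
V_n = √(1.39×10⁻¹¹) = 3.73×10⁻⁶ V = 3.73 µV

3.73 µV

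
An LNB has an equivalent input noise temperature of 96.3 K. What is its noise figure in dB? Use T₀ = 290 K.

F = 1 + T_e/T₀ = 1 + 96.3/290 = 1.33207
NF = 10 log₁₀(1.33207) = 1.25 dB

1.25 dB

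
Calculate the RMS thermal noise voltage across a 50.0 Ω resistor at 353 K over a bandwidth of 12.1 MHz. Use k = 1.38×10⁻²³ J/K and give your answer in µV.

V_n = √(4kTRB)
4kTRB = 4 × 1.38×10⁻²³ × 353 × 5.00×10¹ × 1.21×10⁷ = 1.18×10⁻¹¹ V²
V_n = √(1.18×10⁻¹¹) = 3.43×10⁻⁶ V = 3.43 µV

3.43 µV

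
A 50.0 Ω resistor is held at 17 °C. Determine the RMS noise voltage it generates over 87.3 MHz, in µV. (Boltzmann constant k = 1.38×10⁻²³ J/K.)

T = 17 °C + 273.15 = 290.15 K
V_n = √(4kTRB)
4kTRB = 4 × 1.38×10⁻²³ × 290.15 × 5.00×10¹ × 8.73×10⁷ = 6.99×10⁻¹¹ V²
V_n = √(6.99×10⁻¹¹) = 8.36×10⁻⁶ V = 8.36 µV

8.36 µV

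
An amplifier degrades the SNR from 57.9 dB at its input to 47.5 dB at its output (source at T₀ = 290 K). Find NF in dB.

NF (dB) = SNR_in(dB) − SNR_out(dB) when the source is at T₀
NF = 57.9 − 47.5 = 10.4 dB

10.4 dB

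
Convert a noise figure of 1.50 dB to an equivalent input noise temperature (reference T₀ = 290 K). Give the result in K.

F = 10^(1.50/10) = 1.41254
T_e = (F − 1)·T₀ = (1.41254 − 1) × 290 = 120 K

120 K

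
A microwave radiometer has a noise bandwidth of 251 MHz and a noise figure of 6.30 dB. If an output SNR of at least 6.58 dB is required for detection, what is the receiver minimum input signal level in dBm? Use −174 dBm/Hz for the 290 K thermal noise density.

−77.1 dBm

Sensitivity = −174 + 10 log₁₀(B) + NF + SNR_min
= −174 + 84 + 6.30 + 6.58
= −77.12 dBm → −77.1 dBm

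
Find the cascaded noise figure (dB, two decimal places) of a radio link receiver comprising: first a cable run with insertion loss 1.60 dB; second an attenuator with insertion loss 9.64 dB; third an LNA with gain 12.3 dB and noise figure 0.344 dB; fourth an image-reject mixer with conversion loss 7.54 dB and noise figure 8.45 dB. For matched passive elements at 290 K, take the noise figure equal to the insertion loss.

12.81 dB

Convert to linear (a loss of L dB is a gain of −L dB): F_i = 10^(NF_i/10), G_i = 10^(G_i,dB/10)
  Stage 1: F_1 = 10^(1.60/10) = 1.445, G_1 = 10^(−1.60/10) = 0.6918
  Stage 2: F_2 = 10^(9.64/10) = 9.204, G_2 = 10^(−9.64/10) = 0.1086
  Stage 3: F_3 = 10^(0.344/10) = 1.082, G_3 = 10^(12.3/10) = 16.98
  Stage 4: F_4 = 10^(8.45/10) = 6.998, G_4 = 10^(−7.54/10) = 0.1762
Friis cascade:
  F = 1.445 + (9.204 − 1)/0.6918 + (1.082 − 1)/0.07516 + (6.998 − 1)/1.276 = 19.10
NF = 10 log₁₀(19.10) = 12.81 dB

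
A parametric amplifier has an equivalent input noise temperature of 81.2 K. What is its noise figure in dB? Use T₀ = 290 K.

1.07 dB

F = 1 + T_e/T₀ = 1 + 81.2/290 = 1.28
NF = 10 log₁₀(1.28) = 1.07 dB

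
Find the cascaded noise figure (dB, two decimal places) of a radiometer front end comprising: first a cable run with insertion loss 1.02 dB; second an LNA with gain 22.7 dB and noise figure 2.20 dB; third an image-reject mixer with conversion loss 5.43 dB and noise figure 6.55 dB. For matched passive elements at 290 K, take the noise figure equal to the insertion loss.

3.27 dB

Convert to linear (a loss of L dB is a gain of −L dB): F_i = 10^(NF_i/10), G_i = 10^(G_i,dB/10)
  Stage 1: F_1 = 10^(1.02/10) = 1.265, G_1 = 10^(−1.02/10) = 0.7907
  Stage 2: F_2 = 10^(2.20/10) = 1.660, G_2 = 10^(22.7/10) = 186.2
  Stage 3: F_3 = 10^(6.55/10) = 4.519, G_3 = 10^(−5.43/10) = 0.2864
Friis cascade:
  F = 1.265 + (1.660 − 1)/0.7907 + (4.519 − 1)/147.2 = 2.123
NF = 10 log₁₀(2.123) = 3.27 dB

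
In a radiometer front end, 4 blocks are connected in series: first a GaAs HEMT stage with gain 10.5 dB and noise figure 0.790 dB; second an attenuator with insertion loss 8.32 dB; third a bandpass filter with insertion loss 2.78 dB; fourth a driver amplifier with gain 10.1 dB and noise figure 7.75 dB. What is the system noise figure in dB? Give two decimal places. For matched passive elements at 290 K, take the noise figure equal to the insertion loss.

Convert to linear (a loss of L dB is a gain of −L dB): F_i = 10^(NF_i/10), G_i = 10^(G_i,dB/10)
  Stage 1: F_1 = 10^(0.790/10) = 1.199, G_1 = 10^(10.5/10) = 11.22
  Stage 2: F_2 = 10^(8.32/10) = 6.792, G_2 = 10^(−8.32/10) = 0.1472
  Stage 3: F_3 = 10^(2.78/10) = 1.897, G_3 = 10^(−2.78/10) = 0.5272
  Stage 4: F_4 = 10^(7.75/10) = 5.957, G_4 = 10^(10.1/10) = 10.23
Friis cascade:
  F = 1.199 + (6.792 − 1)/11.22 + (1.897 − 1)/1.652 + (5.957 − 1)/0.8710 = 7.949
NF = 10 log₁₀(7.949) = 9.00 dB

9.00 dB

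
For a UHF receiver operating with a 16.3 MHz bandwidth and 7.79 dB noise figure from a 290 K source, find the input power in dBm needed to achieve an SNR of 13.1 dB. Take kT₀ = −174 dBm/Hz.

Sensitivity = −174 + 10 log₁₀(B) + NF + SNR_min
= −174 + 72.12 + 7.79 + 13.1
= −80.99 dBm → −81.0 dBm

−81.0 dBm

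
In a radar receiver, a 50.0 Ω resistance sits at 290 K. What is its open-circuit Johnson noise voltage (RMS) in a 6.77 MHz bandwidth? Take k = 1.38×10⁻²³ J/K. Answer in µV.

V_n = √(4kTRB)
4kTRB = 4 × 1.38×10⁻²³ × 290 × 5.00×10¹ × 6.77×10⁶ = 5.42×10⁻¹² V²
V_n = √(5.42×10⁻¹²) = 2.33×10⁻⁶ V = 2.33 µV

2.33 µV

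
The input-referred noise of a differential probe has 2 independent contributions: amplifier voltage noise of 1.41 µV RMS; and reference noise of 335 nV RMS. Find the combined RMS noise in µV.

1.45 µV

Uncorrelated sources add in power (mean-square): V_tot = √(ΣV_i²)
V_tot = √[(1.41×10⁻⁶)² + (3.35×10⁻⁷)²] = 1.45×10⁻⁶ V = 1.45 µV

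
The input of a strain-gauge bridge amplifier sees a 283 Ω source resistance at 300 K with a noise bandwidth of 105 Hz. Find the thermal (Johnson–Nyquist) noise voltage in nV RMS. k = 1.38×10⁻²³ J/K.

22.2 nV

V_n = √(4kTRB)
4kTRB = 4 × 1.38×10⁻²³ × 300 × 2.83×10² × 1.05×10² = 4.92×10⁻¹⁶ V²
V_n = √(4.92×10⁻¹⁶) = 2.22×10⁻⁸ V = 22.2 nV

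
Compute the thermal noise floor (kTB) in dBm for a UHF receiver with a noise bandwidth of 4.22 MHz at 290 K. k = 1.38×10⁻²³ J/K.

−107.7 dBm

P_n = kTB = 1.38×10⁻²³ × 290 × 4.22×10⁶ = 1.69×10⁻¹⁴ W
In dBm: 10 log₁₀(1.69×10⁻¹⁴ / 10⁻³) = −107.7 dBm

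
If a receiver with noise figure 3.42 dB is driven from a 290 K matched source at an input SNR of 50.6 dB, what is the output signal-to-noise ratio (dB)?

By definition F = SNR_in/SNR_out, so in dB: SNR_out = SNR_in − NF
SNR_out = 50.6 − 3.42 = 47.18 dB

47.18 dB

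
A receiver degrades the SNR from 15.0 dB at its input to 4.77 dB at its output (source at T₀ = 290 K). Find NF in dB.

10.23 dB

NF (dB) = SNR_in(dB) − SNR_out(dB) when the source is at T₀
NF = 15.0 − 4.77 = 10.23 dB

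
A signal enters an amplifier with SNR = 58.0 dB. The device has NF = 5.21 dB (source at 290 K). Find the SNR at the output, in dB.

52.79 dB

By definition F = SNR_in/SNR_out, so in dB: SNR_out = SNR_in − NF
SNR_out = 58.0 − 5.21 = 52.79 dB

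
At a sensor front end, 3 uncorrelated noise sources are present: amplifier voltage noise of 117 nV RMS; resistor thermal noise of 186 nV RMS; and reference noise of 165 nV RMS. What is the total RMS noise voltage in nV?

275 nV

Uncorrelated sources add in power (mean-square): V_tot = √(ΣV_i²)
V_tot = √[(1.17×10⁻⁷)² + (1.86×10⁻⁷)² + (1.65×10⁻⁷)²] = 2.75×10⁻⁷ V = 275 nV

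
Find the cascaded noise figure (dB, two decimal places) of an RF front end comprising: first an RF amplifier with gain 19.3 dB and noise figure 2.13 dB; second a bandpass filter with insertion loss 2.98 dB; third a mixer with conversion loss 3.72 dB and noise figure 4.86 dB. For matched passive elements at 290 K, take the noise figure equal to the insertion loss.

Convert to linear (a loss of L dB is a gain of −L dB): F_i = 10^(NF_i/10), G_i = 10^(G_i,dB/10)
  Stage 1: F_1 = 10^(2.13/10) = 1.633, G_1 = 10^(19.3/10) = 85.11
  Stage 2: F_2 = 10^(2.98/10) = 1.986, G_2 = 10^(−2.98/10) = 0.5035
  Stage 3: F_3 = 10^(4.86/10) = 3.062, G_3 = 10^(−3.72/10) = 0.4246
Friis cascade:
  F = 1.633 + (1.986 − 1)/85.11 + (3.062 − 1)/42.85 = 1.693
NF = 10 log₁₀(1.693) = 2.29 dB

2.29 dB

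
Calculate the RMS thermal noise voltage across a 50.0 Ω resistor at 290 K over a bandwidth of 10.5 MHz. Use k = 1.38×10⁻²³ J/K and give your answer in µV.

V_n = √(4kTRB)
4kTRB = 4 × 1.38×10⁻²³ × 290 × 5.00×10¹ × 1.05×10⁷ = 8.40×10⁻¹² V²
V_n = √(8.40×10⁻¹²) = 2.90×10⁻⁶ V = 2.90 µV

2.90 µV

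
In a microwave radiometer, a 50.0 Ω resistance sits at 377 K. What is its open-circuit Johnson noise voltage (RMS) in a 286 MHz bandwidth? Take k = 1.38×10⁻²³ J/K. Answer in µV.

17.3 µV

V_n = √(4kTRB)
4kTRB = 4 × 1.38×10⁻²³ × 377 × 5.00×10¹ × 2.86×10⁸ = 2.98×10⁻¹⁰ V²
V_n = √(2.98×10⁻¹⁰) = 1.73×10⁻⁵ V = 17.3 µV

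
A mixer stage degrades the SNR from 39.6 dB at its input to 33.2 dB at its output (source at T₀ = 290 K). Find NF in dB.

6.4 dB

NF (dB) = SNR_in(dB) − SNR_out(dB) when the source is at T₀
NF = 39.6 − 33.2 = 6.4 dB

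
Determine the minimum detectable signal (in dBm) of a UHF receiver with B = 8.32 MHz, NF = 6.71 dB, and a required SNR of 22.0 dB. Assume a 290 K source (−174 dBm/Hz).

Sensitivity = −174 + 10 log₁₀(B) + NF + SNR_min
= −174 + 69.2 + 6.71 + 22.0
= −76.09 dBm → −76.1 dBm

−76.1 dBm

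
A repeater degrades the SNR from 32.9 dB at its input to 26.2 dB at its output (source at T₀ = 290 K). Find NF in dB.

NF (dB) = SNR_in(dB) − SNR_out(dB) when the source is at T₀
NF = 32.9 − 26.2 = 6.7 dB

6.7 dB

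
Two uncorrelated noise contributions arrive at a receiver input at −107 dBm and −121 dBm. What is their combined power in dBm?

Convert to linear, add, convert back:
P₁ = 2.00×10⁻¹⁴ W, P₂ = 7.94×10⁻¹⁶ W
P_tot = 2.07×10⁻¹⁴ W → 10 log₁₀(P_tot / 10⁻³) = −106.8 dBm

−106.8 dBm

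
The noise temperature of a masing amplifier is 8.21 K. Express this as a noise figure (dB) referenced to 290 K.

F = 1 + T_e/T₀ = 1 + 8.21/290 = 1.02831
NF = 10 log₁₀(1.02831) = 0.121 dB

0.121 dB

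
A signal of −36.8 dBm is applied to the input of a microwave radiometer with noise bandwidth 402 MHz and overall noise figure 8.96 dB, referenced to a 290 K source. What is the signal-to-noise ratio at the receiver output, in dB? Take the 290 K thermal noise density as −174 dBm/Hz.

42.2 dB

Noise floor: N = −174 + 10 log₁₀(B) + NF
10 log₁₀(4.02×10⁸) = 86.04 dB
N = −174 + 86.04 + 8.96 = −79.00 dBm
SNR = P_sig − N = −36.8 − (−79.00) = 42.20 dB → 42.2 dB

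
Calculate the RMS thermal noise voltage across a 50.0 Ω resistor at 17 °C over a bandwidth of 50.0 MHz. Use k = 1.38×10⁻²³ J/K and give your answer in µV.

6.33 µV

T = 17 °C + 273.15 = 290.15 K
V_n = √(4kTRB)
4kTRB = 4 × 1.38×10⁻²³ × 290.15 × 5.00×10¹ × 5.00×10⁷ = 4.00×10⁻¹¹ V²
V_n = √(4.00×10⁻¹¹) = 6.33×10⁻⁶ V = 6.33 µV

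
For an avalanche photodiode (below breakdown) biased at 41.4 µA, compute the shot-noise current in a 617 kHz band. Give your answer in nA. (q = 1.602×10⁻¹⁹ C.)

2.86 nA

I_n = √(2qI·B)
2qI·B = 2 × 1.602×10⁻¹⁹ × 4.14×10⁻⁵ × 6.17×10⁵ = 8.18×10⁻¹⁸ A²
I_n = √(8.18×10⁻¹⁸) = 2.86×10⁻⁹ A = 2.86 nA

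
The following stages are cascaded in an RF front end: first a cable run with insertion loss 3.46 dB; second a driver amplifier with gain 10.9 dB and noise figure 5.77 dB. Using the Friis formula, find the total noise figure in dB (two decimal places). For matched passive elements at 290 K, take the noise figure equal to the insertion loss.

Convert to linear (a loss of L dB is a gain of −L dB): F_i = 10^(NF_i/10), G_i = 10^(G_i,dB/10)
  Stage 1: F_1 = 10^(3.46/10) = 2.218, G_1 = 10^(−3.46/10) = 0.4508
  Stage 2: F_2 = 10^(5.77/10) = 3.776, G_2 = 10^(10.9/10) = 12.30
Friis cascade:
  F = 2.218 + (3.776 − 1)/0.4508 = 8.375
NF = 10 log₁₀(8.375) = 9.23 dB

9.23 dB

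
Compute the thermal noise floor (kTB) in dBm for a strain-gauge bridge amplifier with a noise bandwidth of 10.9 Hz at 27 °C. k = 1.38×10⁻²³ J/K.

T = 27 °C + 273.15 = 300.15 K
P_n = kTB = 1.38×10⁻²³ × 300.15 × 1.09×10¹ = 4.51×10⁻²⁰ W
In dBm: 10 log₁₀(4.51×10⁻²⁰ / 10⁻³) = −163.5 dBm

−163.5 dBm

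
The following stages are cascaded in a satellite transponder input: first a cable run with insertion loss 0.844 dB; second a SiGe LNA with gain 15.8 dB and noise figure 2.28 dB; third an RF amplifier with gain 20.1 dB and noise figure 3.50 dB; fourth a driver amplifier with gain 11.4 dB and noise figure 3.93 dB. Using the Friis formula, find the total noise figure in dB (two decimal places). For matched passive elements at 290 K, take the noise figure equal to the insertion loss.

Convert to linear (a loss of L dB is a gain of −L dB): F_i = 10^(NF_i/10), G_i = 10^(G_i,dB/10)
  Stage 1: F_1 = 10^(0.844/10) = 1.215, G_1 = 10^(−0.844/10) = 0.8234
  Stage 2: F_2 = 10^(2.28/10) = 1.690, G_2 = 10^(15.8/10) = 38.02
  Stage 3: F_3 = 10^(3.50/10) = 2.239, G_3 = 10^(20.1/10) = 102.3
  Stage 4: F_4 = 10^(3.93/10) = 2.472, G_4 = 10^(11.4/10) = 13.80
Friis cascade:
  F = 1.215 + (1.690 − 1)/0.8234 + (2.239 − 1)/31.30 + (2.472 − 1)/3203 = 2.093
NF = 10 log₁₀(2.093) = 3.21 dB

3.21 dB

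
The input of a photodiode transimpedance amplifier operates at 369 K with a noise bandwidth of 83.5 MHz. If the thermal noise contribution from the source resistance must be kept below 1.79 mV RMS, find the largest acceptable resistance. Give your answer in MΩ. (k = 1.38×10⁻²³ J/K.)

1.88 MΩ

Johnson–Nyquist: V_n = √(4kTRB) ⇒ R = V_n² / (4kTB)
4kTB = 4 × 1.38×10⁻²³ × 369 × 8.35×10⁷ = 1.70×10⁻¹²
R = (1.79×10⁻³)² / 1.70×10⁻¹² = 1.88×10⁶ Ω = 1.88 MΩ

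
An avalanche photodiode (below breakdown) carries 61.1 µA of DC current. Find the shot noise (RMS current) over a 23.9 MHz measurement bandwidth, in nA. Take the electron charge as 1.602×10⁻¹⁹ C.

21.6 nA

I_n = √(2qI·B)
2qI·B = 2 × 1.602×10⁻¹⁹ × 6.11×10⁻⁵ × 2.39×10⁷ = 4.68×10⁻¹⁶ A²
I_n = √(4.68×10⁻¹⁶) = 2.16×10⁻⁸ A = 21.6 nA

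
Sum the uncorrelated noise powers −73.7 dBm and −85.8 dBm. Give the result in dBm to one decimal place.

Convert to linear, add, convert back:
P₁ = 4.27×10⁻¹¹ W, P₂ = 2.63×10⁻¹² W
P_tot = 4.53×10⁻¹¹ W → 10 log₁₀(P_tot / 10⁻³) = −73.4 dBm

−73.4 dBm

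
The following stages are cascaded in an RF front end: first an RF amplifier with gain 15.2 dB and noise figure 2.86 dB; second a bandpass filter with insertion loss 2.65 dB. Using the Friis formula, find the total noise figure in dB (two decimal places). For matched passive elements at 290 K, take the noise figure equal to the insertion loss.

Convert to linear (a loss of L dB is a gain of −L dB): F_i = 10^(NF_i/10), G_i = 10^(G_i,dB/10)
  Stage 1: F_1 = 10^(2.86/10) = 1.932, G_1 = 10^(15.2/10) = 33.11
  Stage 2: F_2 = 10^(2.65/10) = 1.841, G_2 = 10^(−2.65/10) = 0.5433
Friis cascade:
  F = 1.932 + (1.841 − 1)/33.11 = 1.957
NF = 10 log₁₀(1.957) = 2.92 dB

2.92 dB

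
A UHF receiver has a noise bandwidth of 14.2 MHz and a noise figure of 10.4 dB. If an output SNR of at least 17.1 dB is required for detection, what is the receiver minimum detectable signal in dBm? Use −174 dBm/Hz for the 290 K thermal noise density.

Sensitivity = −174 + 10 log₁₀(B) + NF + SNR_min
= −174 + 71.52 + 10.4 + 17.1
= −74.98 dBm → −75.0 dBm

−75.0 dBm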